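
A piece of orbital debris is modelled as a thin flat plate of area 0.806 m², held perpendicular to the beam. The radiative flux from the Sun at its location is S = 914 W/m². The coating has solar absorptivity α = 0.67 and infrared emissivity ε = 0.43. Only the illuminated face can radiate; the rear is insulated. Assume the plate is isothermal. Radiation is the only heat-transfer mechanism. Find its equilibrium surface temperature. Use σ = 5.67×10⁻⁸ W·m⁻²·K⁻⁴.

T ≈ 398 K

At equilibrium, absorbed power = emitted power.
Absorbing cross-section = A = 0.8060 m²; emitting surface = A = 0.8060 m² (ratio 1).
αS·A_cross = εσ·A_surf·T⁴  ⇒  T⁴ = αS/(ε·1σ).
T⁴ = 0.670·914/(0.43·1·5.67×10⁻⁸) = 2.512×10¹⁰ K⁴.
T = (2.512×10¹⁰)^(1/4).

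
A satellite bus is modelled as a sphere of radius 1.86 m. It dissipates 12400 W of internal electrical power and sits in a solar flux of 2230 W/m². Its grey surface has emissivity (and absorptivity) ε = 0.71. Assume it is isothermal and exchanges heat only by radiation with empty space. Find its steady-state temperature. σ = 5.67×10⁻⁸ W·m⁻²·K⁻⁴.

At steady state, absorbed solar power + internal power = radiated power.
Absorbed: α·S·A_cross = 0.71·2230·10.87 = 17210 W (cross-section πr²).
Total input = 17210 + 12400 = 29610 W.
Radiated: εσ·A_surf·T⁴ with A_surf = 4πr² = 43.47 m².
T⁴ = 29610/(0.71·5.67×10⁻⁸·43.47) = 1.692×10¹⁰ K⁴.

T ≈ 361 K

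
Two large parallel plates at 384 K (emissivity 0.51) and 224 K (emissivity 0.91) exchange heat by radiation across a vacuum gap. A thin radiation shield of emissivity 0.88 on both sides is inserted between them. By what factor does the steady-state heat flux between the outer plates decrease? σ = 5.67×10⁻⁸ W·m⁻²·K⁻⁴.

factor ≈ 1.62

Without shield: q₀ = σΔ(T⁴)/(1/ε₁+1/ε₂−1) with denominator 2.060.
With shield the two gaps are in series; the resistances add: (1/ε₁+1/ε_s−1)+(1/ε_s+1/ε₂−1) = 2.097+1.235 = 3.332.
Heat-flux ratio q₀/q = 3.332/2.060.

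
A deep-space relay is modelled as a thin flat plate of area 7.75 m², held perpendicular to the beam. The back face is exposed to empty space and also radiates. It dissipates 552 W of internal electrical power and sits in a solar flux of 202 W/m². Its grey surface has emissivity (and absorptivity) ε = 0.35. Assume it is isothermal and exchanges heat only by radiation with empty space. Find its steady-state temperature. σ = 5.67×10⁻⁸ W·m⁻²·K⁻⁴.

At steady state, absorbed solar power + internal power = radiated power.
Absorbed: α·S·A_cross = 0.35·202·7.750 = 547.9 W (cross-section A).
Total input = 547.9 + 552 = 1100 W.
Radiated: εσ·A_surf·T⁴ with A_surf = 2A = 15.50 m².
T⁴ = 1100/(0.35·5.67×10⁻⁸·15.50) = 3.576×10⁹ K⁴.

T ≈ 245 K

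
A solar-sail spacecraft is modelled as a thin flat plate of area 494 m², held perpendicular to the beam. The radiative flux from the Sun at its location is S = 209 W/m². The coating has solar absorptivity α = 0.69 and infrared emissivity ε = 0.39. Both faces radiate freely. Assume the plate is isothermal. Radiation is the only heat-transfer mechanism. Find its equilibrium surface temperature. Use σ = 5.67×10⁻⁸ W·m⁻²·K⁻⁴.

At equilibrium, absorbed power = emitted power.
Absorbing cross-section = A = 494.0 m²; emitting surface = 2A = 988.0 m² (ratio 2).
αS·A_cross = εσ·A_surf·T⁴  ⇒  T⁴ = αS/(ε·2σ).
T⁴ = 0.690·209/(0.39·2·5.67×10⁻⁸) = 3.261×10⁹ K⁴.
T = (3.261×10⁹)^(1/4).

T ≈ 239 K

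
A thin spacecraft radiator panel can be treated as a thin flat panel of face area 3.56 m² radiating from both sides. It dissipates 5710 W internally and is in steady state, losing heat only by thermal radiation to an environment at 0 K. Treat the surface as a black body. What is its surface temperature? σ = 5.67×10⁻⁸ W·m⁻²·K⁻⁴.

T ≈ 345 K

Steady state: internal power = radiated power, P = εσA T⁴.
Radiating area A = 2·3.56 = 7.120 m².
T⁴ = P/(εσA) = 5710/(1.0·5.67×10⁻⁸·7.120) = 1.414×10¹⁰ K⁴.
T = (1.414×10¹⁰)^(1/4).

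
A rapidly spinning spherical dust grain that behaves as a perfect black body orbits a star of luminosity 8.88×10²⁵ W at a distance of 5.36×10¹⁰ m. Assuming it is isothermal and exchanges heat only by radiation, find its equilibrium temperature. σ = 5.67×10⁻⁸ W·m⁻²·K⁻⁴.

First find the stellar flux at distance d: S = L/(4πd²) = 8.88×10²⁵/(4π·(5.36×10¹⁰)²) = 2460 W/m².
For an isothermal sphere, absorbed (1−a)S·πr² = emitted σ·4πr²·T⁴, so T⁴ = (1−a)S/(4σ).
T⁴ = 1.00·2460/(4·5.67×10⁻⁸) = 1.085×10¹⁰ K⁴.

T ≈ 323 K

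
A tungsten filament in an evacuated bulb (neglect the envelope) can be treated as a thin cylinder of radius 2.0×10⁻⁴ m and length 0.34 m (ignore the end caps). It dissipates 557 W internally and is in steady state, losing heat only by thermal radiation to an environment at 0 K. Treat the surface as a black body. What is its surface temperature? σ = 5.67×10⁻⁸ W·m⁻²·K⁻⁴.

Steady state: internal power = radiated power, P = εσA T⁴.
Radiating area A = 2πrL = 4.273×10⁻⁴ m².
T⁴ = P/(εσA) = 557/(1.0·5.67×10⁻⁸·4.273×10⁻⁴) = 2.299×10¹³ K⁴.
T = (2.299×10¹³)^(1/4).

T ≈ 2190 K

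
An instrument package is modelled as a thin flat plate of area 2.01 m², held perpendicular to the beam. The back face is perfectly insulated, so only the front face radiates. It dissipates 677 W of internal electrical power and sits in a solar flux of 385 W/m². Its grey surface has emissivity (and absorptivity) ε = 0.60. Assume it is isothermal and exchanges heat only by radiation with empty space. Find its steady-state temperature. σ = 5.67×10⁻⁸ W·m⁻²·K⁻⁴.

T ≈ 359 K

At steady state, absorbed solar power + internal power = radiated power.
Absorbed: α·S·A_cross = 0.60·385·2.010 = 464.3 W (cross-section A).
Total input = 464.3 + 677 = 1141 W.
Radiated: εσ·A_surf·T⁴ with A_surf = A = 2.010 m².
T⁴ = 1141/(0.60·5.67×10⁻⁸·2.010) = 1.669×10¹⁰ K⁴.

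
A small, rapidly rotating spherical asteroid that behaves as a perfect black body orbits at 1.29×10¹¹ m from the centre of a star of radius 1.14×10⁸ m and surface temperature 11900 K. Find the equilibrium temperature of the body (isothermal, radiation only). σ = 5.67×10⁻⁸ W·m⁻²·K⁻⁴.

T ≈ 250 K

The star's surface emits σT_*⁴; at distance d the flux is S = σT_*⁴(R_*/d)².
S = 5.67×10⁻⁸·(11900)⁴·(1.14×10⁸/1.29×10¹¹)² = 888.0 W/m².
For an isothermal sphere T⁴ = (1−a)S/(4σ) = 3.915×10⁹ K⁴.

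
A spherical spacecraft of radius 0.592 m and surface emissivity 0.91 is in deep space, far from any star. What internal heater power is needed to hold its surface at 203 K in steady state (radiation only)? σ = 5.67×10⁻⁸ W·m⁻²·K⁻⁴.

P ≈ 386 W

P = εσ·4πr²·T⁴.
4πr² = 4.404 m²; T⁴ = 1.698×10⁹ K⁴.
P = 0.91·5.67×10⁻⁸·4.404·1.698×10⁹.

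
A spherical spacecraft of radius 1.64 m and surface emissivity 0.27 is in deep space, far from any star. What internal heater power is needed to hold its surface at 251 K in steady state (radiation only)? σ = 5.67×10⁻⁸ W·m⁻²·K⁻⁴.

P = εσ·4πr²·T⁴.
4πr² = 33.80 m²; T⁴ = 3.969×10⁹ K⁴.
P = 0.27·5.67×10⁻⁸·33.80·3.969×10⁹.

P ≈ 2050 W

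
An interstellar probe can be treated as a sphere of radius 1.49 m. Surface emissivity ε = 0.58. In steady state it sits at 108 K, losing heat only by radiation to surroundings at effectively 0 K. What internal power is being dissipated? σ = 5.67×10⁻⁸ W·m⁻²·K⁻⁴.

P ≈ 125 W

Steady state: P = εσA T⁴.
A = 4πr² = 27.90 m²; T⁴ = (108)⁴ = 1.360×10⁸ K⁴.
P = 0.58 × 5.67×10⁻⁸ × 27.90 × 1.360×10⁸.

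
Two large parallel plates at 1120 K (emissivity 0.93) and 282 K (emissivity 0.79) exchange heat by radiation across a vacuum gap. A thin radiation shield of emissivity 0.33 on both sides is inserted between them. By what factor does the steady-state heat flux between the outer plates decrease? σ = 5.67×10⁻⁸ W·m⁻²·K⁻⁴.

Without shield: q₀ = σΔ(T⁴)/(1/ε₁+1/ε₂−1) with denominator 1.341.
With shield the two gaps are in series; the resistances add: (1/ε₁+1/ε_s−1)+(1/ε_s+1/ε₂−1) = 3.106+3.296 = 6.402.
Heat-flux ratio q₀/q = 6.402/1.341.

factor ≈ 4.77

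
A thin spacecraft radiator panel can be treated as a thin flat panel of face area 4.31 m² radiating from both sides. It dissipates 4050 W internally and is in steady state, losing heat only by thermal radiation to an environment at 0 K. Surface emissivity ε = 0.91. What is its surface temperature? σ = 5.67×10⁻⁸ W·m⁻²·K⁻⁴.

T ≈ 309 K

Steady state: internal power = radiated power, P = εσA T⁴.
Radiating area A = 2·4.31 = 8.620 m².
T⁴ = P/(εσA) = 4050/(0.91·5.67×10⁻⁸·8.620) = 9.106×10⁹ K⁴.
T = (9.106×10⁹)^(1/4).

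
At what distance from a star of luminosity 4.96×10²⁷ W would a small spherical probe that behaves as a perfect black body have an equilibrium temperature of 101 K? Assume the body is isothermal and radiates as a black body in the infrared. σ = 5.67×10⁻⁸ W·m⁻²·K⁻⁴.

d ≈ 4.09×10¹² m

For an isothermal black-emitting sphere, (1−a)S·πr² = σ·4πr²·T⁴ ⇒ S = 4σT⁴/(1−a).
S = 4·5.67×10⁻⁸·(101)⁴/1.00 = 23.60 W/m².
Flux falls as S = L/(4πd²), so d = √(L/(4πS)) = √(4.96×10²⁷/(4π·23.60)).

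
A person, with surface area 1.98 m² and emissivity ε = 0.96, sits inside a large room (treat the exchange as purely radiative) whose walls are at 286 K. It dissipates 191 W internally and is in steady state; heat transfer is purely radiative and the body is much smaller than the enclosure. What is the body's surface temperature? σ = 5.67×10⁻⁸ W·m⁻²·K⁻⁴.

T ≈ 303 K

For a small grey body in a large enclosure, net radiated power = εσA(T⁴ − T_w⁴).
Steady state: P = εσA(T⁴ − T_w⁴) with A = 1.98 m².
T⁴ = P/(εσA) + T_w⁴ = 191/(0.96·5.67×10⁻⁸·1.980) + (286)⁴
    = 1.772×10⁹ + 6.691×10⁹ = 8.463×10⁹ K⁴.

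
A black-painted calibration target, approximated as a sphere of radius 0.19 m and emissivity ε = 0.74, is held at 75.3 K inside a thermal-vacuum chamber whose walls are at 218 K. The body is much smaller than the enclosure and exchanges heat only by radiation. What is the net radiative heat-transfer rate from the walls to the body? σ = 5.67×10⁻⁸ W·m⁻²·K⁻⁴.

P_net ≈ 42.4 W

For a small grey body in a large enclosure: P_net = εσA(T_body⁴ − T_wall⁴).
A = 4πr² = 0.4536 m²; T_body⁴ − T_wall⁴ = 3.215×10⁷ − 2.259×10⁹ = -2.226×10⁹ K⁴.
|P_net| = 0.74·5.67×10⁻⁸·0.4536·2.226×10⁹.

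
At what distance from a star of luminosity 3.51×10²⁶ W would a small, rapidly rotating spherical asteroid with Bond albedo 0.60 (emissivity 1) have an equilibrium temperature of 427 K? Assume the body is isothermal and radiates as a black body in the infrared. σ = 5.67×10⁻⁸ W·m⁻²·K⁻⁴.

d ≈ 3.85×10¹⁰ m

For an isothermal black-emitting sphere, (1−a)S·πr² = σ·4πr²·T⁴ ⇒ S = 4σT⁴/(1−a).
S = 4·5.67×10⁻⁸·(427)⁴/0.400 = 18850 W/m².
Flux falls as S = L/(4πd²), so d = √(L/(4πS)) = √(3.51×10²⁶/(4π·18850)).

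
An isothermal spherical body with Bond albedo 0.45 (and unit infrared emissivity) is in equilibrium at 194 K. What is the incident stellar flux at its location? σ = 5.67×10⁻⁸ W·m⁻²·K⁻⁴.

(1−a)S·πr² = σ·4πr²·T⁴ ⇒ S = 4σT⁴/(1−a).
S = 4·5.67×10⁻⁸·1.416×10⁹/0.550.

S ≈ 584 W/m²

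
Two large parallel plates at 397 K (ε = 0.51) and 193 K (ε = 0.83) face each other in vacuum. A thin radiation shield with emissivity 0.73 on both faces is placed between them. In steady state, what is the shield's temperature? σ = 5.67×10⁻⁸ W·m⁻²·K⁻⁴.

T_s ≈ 323 K

In steady state the net flux on the hot side equals that on the cold side.
σ(T₁⁴−T_s⁴)/D₁ = σ(T_s⁴−T₂⁴)/D₂, with D₁ = 1/ε₁+1/ε_s−1 = 2.331, D₂ = 1/ε_s+1/ε₂−1 = 1.575.
Solve for T_s⁴: T_s⁴ = (D₂·T₁⁴ + D₁·T₂⁴)/(D₁+D₂) = 1.084×10¹⁰ K⁴.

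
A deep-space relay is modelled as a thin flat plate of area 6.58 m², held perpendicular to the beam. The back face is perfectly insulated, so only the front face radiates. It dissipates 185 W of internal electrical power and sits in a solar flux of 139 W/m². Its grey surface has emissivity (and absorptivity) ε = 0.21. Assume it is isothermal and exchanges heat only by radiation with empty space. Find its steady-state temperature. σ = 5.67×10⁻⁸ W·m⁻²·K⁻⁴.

At steady state, absorbed solar power + internal power = radiated power.
Absorbed: α·S·A_cross = 0.21·139·6.580 = 192.1 W (cross-section A).
Total input = 192.1 + 185 = 377.1 W.
Radiated: εσ·A_surf·T⁴ with A_surf = A = 6.580 m².
T⁴ = 377.1/(0.21·5.67×10⁻⁸·6.580) = 4.813×10⁹ K⁴.

T ≈ 263 K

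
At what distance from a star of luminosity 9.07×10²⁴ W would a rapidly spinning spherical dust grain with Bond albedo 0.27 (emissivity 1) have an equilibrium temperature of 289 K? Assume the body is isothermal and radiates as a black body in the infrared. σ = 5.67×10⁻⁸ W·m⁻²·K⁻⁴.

d ≈ 1.82×10¹⁰ m

For an isothermal black-emitting sphere, (1−a)S·πr² = σ·4πr²·T⁴ ⇒ S = 4σT⁴/(1−a).
S = 4·5.67×10⁻⁸·(289)⁴/0.730 = 2167 W/m².
Flux falls as S = L/(4πd²), so d = √(L/(4πS)) = √(9.07×10²⁴/(4π·2167)).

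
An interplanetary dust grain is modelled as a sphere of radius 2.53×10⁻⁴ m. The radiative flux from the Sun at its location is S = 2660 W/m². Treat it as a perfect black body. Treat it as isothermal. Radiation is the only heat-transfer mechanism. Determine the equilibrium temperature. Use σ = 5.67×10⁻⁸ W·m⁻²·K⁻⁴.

T ≈ 329 K

At equilibrium, absorbed power = emitted power.
Absorbing cross-section = πr² = 2.011×10⁻⁷ m²; emitting surface = 4πr² = 8.044×10⁻⁷ m² (ratio 4).
S·A_cross = εσ·A_surf·T⁴  ⇒  T⁴ = S/(4σ).
T⁴ = 1.00·2660/(4·5.67×10⁻⁸) = 1.173×10¹⁰ K⁴.
T = (1.173×10¹⁰)^(1/4).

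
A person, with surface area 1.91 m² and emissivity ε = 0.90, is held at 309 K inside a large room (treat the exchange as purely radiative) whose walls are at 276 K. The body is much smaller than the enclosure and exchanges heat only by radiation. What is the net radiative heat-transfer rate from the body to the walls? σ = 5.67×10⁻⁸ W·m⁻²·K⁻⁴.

P_net ≈ 323 W

For a small grey body in a large enclosure: P_net = εσA(T_body⁴ − T_wall⁴).
A = 1.91 m²; T_body⁴ − T_wall⁴ = 9.117×10⁹ − 5.803×10⁹ = 3.314×10⁹ K⁴.
|P_net| = 0.90·5.67×10⁻⁸·1.910·3.314×10⁹.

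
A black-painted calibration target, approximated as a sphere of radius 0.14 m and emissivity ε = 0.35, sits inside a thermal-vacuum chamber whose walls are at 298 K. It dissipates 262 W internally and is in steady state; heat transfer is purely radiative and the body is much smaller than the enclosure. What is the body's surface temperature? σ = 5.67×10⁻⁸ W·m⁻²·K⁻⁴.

T ≈ 498 K

For a small grey body in a large enclosure, net radiated power = εσA(T⁴ − T_w⁴).
Steady state: P = εσA(T⁴ − T_w⁴) with A = 4πr² = 0.2463 m².
T⁴ = P/(εσA) + T_w⁴ = 262/(0.35·5.67×10⁻⁸·0.2463) + (298)⁴
    = 5.360×10¹⁰ + 7.886×10⁹ = 6.149×10¹⁰ K⁴.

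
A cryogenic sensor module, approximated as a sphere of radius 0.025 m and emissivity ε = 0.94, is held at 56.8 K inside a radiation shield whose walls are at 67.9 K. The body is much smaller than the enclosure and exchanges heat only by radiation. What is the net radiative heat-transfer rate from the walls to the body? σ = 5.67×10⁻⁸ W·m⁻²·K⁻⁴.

P_net ≈ 0.00454 W

For a small grey body in a large enclosure: P_net = εσA(T_body⁴ − T_wall⁴).
A = 4πr² = 0.007854 m²; T_body⁴ − T_wall⁴ = 1.041×10⁷ − 2.126×10⁷ = -1.085×10⁷ K⁴.
|P_net| = 0.94·5.67×10⁻⁸·0.007854·1.085×10⁷.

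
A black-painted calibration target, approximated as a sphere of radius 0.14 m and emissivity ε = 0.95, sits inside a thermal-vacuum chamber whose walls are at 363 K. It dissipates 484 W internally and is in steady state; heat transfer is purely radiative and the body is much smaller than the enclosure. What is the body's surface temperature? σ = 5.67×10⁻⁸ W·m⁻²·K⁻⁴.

For a small grey body in a large enclosure, net radiated power = εσA(T⁴ − T_w⁴).
Steady state: P = εσA(T⁴ − T_w⁴) with A = 4πr² = 0.2463 m².
T⁴ = P/(εσA) + T_w⁴ = 484/(0.95·5.67×10⁻⁸·0.2463) + (363)⁴
    = 3.648×10¹⁰ + 1.736×10¹⁰ = 5.384×10¹⁰ K⁴.

T ≈ 482 K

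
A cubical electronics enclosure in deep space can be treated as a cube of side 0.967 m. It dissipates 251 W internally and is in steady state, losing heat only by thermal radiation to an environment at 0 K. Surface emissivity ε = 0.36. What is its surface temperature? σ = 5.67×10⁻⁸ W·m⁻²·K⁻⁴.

T ≈ 216 K

Steady state: internal power = radiated power, P = εσA T⁴.
Radiating area A = 6L² = 5.611 m².
T⁴ = P/(εσA) = 251/(0.36·5.67×10⁻⁸·5.611) = 2.192×10⁹ K⁴.
T = (2.192×10⁹)^(1/4).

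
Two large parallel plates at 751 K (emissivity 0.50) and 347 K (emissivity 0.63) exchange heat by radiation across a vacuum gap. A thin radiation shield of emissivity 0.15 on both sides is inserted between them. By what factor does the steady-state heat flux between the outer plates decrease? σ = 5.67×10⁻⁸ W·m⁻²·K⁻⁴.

factor ≈ 5.77

Without shield: q₀ = σΔ(T⁴)/(1/ε₁+1/ε₂−1) with denominator 2.587.
With shield the two gaps are in series; the resistances add: (1/ε₁+1/ε_s−1)+(1/ε_s+1/ε₂−1) = 7.667+7.254 = 14.92.
Heat-flux ratio q₀/q = 14.92/2.587.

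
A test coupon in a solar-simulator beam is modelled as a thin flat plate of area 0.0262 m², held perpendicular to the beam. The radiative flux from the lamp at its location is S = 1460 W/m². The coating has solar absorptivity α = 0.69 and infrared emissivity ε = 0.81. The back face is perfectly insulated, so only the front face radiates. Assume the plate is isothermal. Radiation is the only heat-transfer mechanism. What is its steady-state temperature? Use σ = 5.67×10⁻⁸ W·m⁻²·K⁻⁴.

At equilibrium, absorbed power = emitted power.
Absorbing cross-section = A = 0.02620 m²; emitting surface = A = 0.02620 m² (ratio 1).
αS·A_cross = εσ·A_surf·T⁴  ⇒  T⁴ = αS/(ε·1σ).
T⁴ = 0.690·1460/(0.81·1·5.67×10⁻⁸) = 2.193×10¹⁰ K⁴.
T = (2.193×10¹⁰)^(1/4).

T ≈ 385 K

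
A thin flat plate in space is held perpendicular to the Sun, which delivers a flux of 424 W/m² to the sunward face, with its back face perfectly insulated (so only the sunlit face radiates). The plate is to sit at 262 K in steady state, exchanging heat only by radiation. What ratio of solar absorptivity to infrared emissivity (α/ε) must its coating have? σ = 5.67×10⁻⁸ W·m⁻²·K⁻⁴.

Balance: αS·A = εσ·1A·T⁴ ⇒ α/ε = σT⁴/S.
α/ε = 5.67×10⁻⁸·(262)⁴/424 = 5.67×10⁻⁸·4.712×10⁹/424.

α/ε ≈ 0.630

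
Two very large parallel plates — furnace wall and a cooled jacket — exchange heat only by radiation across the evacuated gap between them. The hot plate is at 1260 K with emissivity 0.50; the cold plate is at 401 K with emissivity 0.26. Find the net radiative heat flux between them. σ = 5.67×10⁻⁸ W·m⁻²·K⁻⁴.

q ≈ 29200 W/m²

For two infinite grey parallel plates, q = σ(T₁⁴ − T₂⁴)/(1/ε₁ + 1/ε₂ − 1).
T₁⁴ − T₂⁴ = 2.520×10¹² − 2.586×10¹⁰ = 2.495×10¹² K⁴.
1/ε₁ + 1/ε₂ − 1 = 2.000 + 3.846 − 1 = 4.846.
q = 5.67×10⁻⁸ × 2.495×10¹² / 4.846.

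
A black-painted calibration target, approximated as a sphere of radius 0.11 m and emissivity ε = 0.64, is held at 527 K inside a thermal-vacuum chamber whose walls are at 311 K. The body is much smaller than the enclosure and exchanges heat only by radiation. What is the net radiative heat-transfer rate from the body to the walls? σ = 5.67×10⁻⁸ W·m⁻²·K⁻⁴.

P_net ≈ 374 W

For a small grey body in a large enclosure: P_net = εσA(T_body⁴ − T_wall⁴).
A = 4πr² = 0.1521 m²; T_body⁴ − T_wall⁴ = 7.713×10¹⁰ − 9.355×10⁹ = 6.778×10¹⁰ K⁴.
|P_net| = 0.64·5.67×10⁻⁸·0.1521·6.778×10¹⁰.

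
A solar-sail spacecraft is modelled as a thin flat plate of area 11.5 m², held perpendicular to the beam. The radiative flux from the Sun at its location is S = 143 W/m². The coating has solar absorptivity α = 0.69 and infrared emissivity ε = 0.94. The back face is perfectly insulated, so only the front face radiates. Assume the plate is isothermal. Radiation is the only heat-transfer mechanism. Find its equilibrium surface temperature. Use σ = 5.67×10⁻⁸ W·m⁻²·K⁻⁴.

T ≈ 207 K

At equilibrium, absorbed power = emitted power.
Absorbing cross-section = A = 11.50 m²; emitting surface = A = 11.50 m² (ratio 1).
αS·A_cross = εσ·A_surf·T⁴  ⇒  T⁴ = αS/(ε·1σ).
T⁴ = 0.690·143/(0.94·1·5.67×10⁻⁸) = 1.851×10⁹ K⁴.
T = (1.851×10⁹)^(1/4).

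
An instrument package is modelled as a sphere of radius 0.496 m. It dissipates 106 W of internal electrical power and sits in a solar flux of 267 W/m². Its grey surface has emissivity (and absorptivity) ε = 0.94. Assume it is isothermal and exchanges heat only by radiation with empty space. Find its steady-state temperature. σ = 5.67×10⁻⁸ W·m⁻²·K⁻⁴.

At steady state, absorbed solar power + internal power = radiated power.
Absorbed: α·S·A_cross = 0.94·267·0.7729 = 194.0 W (cross-section πr²).
Total input = 194.0 + 106 = 300.0 W.
Radiated: εσ·A_surf·T⁴ with A_surf = 4πr² = 3.092 m².
T⁴ = 300.0/(0.94·5.67×10⁻⁸·3.092) = 1.821×10⁹ K⁴.

T ≈ 207 K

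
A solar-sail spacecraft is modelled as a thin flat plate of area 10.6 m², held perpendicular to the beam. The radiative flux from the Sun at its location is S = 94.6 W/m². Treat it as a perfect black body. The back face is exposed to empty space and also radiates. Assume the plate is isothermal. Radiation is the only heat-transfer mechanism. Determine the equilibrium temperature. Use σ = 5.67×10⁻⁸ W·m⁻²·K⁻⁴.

At equilibrium, absorbed power = emitted power.
Absorbing cross-section = A = 10.60 m²; emitting surface = 2A = 21.20 m² (ratio 2).
S·A_cross = εσ·A_surf·T⁴  ⇒  T⁴ = S/(2σ).
T⁴ = 1.00·94.6/(2·5.67×10⁻⁸) = 8.342×10⁸ K⁴.
T = (8.342×10⁸)^(1/4).

T ≈ 170 K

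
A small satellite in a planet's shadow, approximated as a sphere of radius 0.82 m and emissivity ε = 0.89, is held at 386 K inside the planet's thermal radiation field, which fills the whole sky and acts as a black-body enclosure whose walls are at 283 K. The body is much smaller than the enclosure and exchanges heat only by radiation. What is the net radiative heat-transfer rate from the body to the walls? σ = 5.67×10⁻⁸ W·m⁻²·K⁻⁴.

For a small grey body in a large enclosure: P_net = εσA(T_body⁴ − T_wall⁴).
A = 4πr² = 8.450 m²; T_body⁴ − T_wall⁴ = 2.220×10¹⁰ − 6.414×10⁹ = 1.579×10¹⁰ K⁴.
|P_net| = 0.89·5.67×10⁻⁸·8.450·1.579×10¹⁰.

P_net ≈ 6730 W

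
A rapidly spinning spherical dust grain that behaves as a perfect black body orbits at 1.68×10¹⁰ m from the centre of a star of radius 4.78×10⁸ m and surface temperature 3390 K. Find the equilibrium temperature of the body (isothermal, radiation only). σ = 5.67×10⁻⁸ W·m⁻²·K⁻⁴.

T ≈ 404 K

The star's surface emits σT_*⁴; at distance d the flux is S = σT_*⁴(R_*/d)².
S = 5.67×10⁻⁸·(3390)⁴·(4.78×10⁸/1.68×10¹⁰)² = 6062 W/m².
For an isothermal sphere T⁴ = (1−a)S/(4σ) = 2.673×10¹⁰ K⁴.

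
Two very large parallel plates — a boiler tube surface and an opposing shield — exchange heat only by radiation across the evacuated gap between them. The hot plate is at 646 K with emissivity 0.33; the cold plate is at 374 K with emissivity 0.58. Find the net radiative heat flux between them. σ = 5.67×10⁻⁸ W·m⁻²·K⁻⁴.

For two infinite grey parallel plates, q = σ(T₁⁴ − T₂⁴)/(1/ε₁ + 1/ε₂ − 1).
T₁⁴ − T₂⁴ = 1.742×10¹¹ − 1.957×10¹⁰ = 1.546×10¹¹ K⁴.
1/ε₁ + 1/ε₂ − 1 = 3.030 + 1.724 − 1 = 3.754.
q = 5.67×10⁻⁸ × 1.546×10¹¹ / 3.754.

q ≈ 2330 W/m²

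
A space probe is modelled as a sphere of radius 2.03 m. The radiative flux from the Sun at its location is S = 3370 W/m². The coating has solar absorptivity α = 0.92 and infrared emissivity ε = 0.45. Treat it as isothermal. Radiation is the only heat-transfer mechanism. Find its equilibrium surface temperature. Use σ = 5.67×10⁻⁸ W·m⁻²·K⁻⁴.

At equilibrium, absorbed power = emitted power.
Absorbing cross-section = πr² = 12.95 m²; emitting surface = 4πr² = 51.78 m² (ratio 4).
αS·A_cross = εσ·A_surf·T⁴  ⇒  T⁴ = αS/(ε·4σ).
T⁴ = 0.920·3370/(0.45·4·5.67×10⁻⁸) = 3.038×10¹⁰ K⁴.
T = (3.038×10¹⁰)^(1/4).

T ≈ 417 K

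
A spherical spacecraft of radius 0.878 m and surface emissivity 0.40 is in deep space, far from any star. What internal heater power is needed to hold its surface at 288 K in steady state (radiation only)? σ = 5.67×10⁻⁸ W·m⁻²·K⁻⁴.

P ≈ 1510 W

P = εσ·4πr²·T⁴.
4πr² = 9.687 m²; T⁴ = 6.880×10⁹ K⁴.
P = 0.40·5.67×10⁻⁸·9.687·6.880×10⁹.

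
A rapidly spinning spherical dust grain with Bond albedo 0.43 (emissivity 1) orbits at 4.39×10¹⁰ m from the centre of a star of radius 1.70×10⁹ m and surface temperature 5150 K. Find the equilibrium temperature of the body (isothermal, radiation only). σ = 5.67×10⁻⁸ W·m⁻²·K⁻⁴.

T ≈ 623 K

The star's surface emits σT_*⁴; at distance d the flux is S = σT_*⁴(R_*/d)².
S = 5.67×10⁻⁸·(5150)⁴·(1.70×10⁹/4.39×10¹⁰)² = 59810 W/m².
For an isothermal sphere T⁴ = (1−a)S/(4σ) = 1.503×10¹¹ K⁴.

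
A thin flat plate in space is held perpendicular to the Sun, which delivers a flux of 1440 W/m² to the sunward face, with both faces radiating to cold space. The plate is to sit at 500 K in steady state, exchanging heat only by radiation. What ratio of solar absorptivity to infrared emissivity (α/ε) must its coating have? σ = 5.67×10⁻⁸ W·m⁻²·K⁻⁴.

Balance: αS·A = εσ·2A·T⁴ ⇒ α/ε = 2σT⁴/S.
α/ε = 2·5.67×10⁻⁸·(500)⁴/1440 = 2·5.67×10⁻⁸·6.250×10¹⁰/1440.

α/ε ≈ 4.92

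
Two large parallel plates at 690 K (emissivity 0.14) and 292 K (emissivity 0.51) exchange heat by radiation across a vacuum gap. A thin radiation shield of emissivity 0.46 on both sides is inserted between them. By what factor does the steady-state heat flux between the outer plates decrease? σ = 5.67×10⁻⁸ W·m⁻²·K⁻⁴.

factor ≈ 1.41

Without shield: q₀ = σΔ(T⁴)/(1/ε₁+1/ε₂−1) with denominator 8.104.
With shield the two gaps are in series; the resistances add: (1/ε₁+1/ε_s−1)+(1/ε_s+1/ε₂−1) = 8.317+3.135 = 11.45.
Heat-flux ratio q₀/q = 11.45/8.104.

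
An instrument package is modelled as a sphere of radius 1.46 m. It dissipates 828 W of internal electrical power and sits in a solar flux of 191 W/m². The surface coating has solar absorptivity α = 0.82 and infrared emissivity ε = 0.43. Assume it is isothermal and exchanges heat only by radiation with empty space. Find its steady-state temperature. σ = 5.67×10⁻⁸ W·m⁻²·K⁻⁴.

At steady state, absorbed solar power + internal power = radiated power.
Absorbed: α·S·A_cross = 0.82·191·6.697 = 1049 W (cross-section πr²).
Total input = 1049 + 828 = 1877 W.
Radiated: εσ·A_surf·T⁴ with A_surf = 4πr² = 26.79 m².
T⁴ = 1877/(0.43·5.67×10⁻⁸·26.79) = 2.874×10⁹ K⁴.

T ≈ 232 K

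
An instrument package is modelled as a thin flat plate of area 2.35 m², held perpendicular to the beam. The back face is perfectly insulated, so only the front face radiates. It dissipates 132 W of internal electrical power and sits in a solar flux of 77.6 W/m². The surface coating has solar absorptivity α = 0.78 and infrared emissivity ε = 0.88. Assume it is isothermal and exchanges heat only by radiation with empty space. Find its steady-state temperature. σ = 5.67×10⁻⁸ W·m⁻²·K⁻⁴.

At steady state, absorbed solar power + internal power = radiated power.
Absorbed: α·S·A_cross = 0.78·77.6·2.350 = 142.2 W (cross-section A).
Total input = 142.2 + 132 = 274.2 W.
Radiated: εσ·A_surf·T⁴ with A_surf = A = 2.350 m².
T⁴ = 274.2/(0.88·5.67×10⁻⁸·2.350) = 2.339×10⁹ K⁴.

T ≈ 220 K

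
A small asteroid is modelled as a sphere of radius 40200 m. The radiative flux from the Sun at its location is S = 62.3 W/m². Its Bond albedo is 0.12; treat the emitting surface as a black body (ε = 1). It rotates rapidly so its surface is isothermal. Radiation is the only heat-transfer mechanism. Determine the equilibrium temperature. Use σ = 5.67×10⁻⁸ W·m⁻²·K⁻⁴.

At equilibrium, absorbed power = emitted power.
Absorbing cross-section = πr² = 5.077×10⁹ m²; emitting surface = 4πr² = 2.031×10¹⁰ m² (ratio 4).
(1−a)S·A_cross = εσ·A_surf·T⁴  ⇒  T⁴ = (1−a)S/(4σ).
T⁴ = 0.880·62.3/(4·5.67×10⁻⁸) = 2.417×10⁸ K⁴.
T = (2.417×10⁸)^(1/4).

T ≈ 125 K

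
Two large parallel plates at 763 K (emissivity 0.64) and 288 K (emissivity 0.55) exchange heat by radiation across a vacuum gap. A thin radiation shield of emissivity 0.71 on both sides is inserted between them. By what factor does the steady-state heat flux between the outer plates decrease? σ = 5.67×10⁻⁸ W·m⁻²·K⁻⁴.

Without shield: q₀ = σΔ(T⁴)/(1/ε₁+1/ε₂−1) with denominator 2.381.
With shield the two gaps are in series; the resistances add: (1/ε₁+1/ε_s−1)+(1/ε_s+1/ε₂−1) = 1.971+2.227 = 4.198.
Heat-flux ratio q₀/q = 4.198/2.381.

factor ≈ 1.76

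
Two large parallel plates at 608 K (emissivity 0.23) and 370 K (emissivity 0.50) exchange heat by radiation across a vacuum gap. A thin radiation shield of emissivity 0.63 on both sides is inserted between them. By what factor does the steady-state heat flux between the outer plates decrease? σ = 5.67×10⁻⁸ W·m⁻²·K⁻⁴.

factor ≈ 1.41

Without shield: q₀ = σΔ(T⁴)/(1/ε₁+1/ε₂−1) with denominator 5.348.
With shield the two gaps are in series; the resistances add: (1/ε₁+1/ε_s−1)+(1/ε_s+1/ε₂−1) = 4.935+2.587 = 7.522.
Heat-flux ratio q₀/q = 7.522/5.348.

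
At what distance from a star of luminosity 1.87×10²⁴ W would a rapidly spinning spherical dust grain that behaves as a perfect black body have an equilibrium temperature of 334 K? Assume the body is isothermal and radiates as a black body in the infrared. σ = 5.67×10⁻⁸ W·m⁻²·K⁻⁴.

d ≈ 7.26×10⁹ m

For an isothermal black-emitting sphere, (1−a)S·πr² = σ·4πr²·T⁴ ⇒ S = 4σT⁴/(1−a).
S = 4·5.67×10⁻⁸·(334)⁴/1.00 = 2822 W/m².
Flux falls as S = L/(4πd²), so d = √(L/(4πS)) = √(1.87×10²⁴/(4π·2822)).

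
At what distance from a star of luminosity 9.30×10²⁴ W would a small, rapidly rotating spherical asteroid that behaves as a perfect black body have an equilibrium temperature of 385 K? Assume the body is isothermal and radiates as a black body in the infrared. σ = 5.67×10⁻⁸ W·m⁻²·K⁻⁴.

d ≈ 1.22×10¹⁰ m

For an isothermal black-emitting sphere, (1−a)S·πr² = σ·4πr²·T⁴ ⇒ S = 4σT⁴/(1−a).
S = 4·5.67×10⁻⁸·(385)⁴/1.00 = 4983 W/m².
Flux falls as S = L/(4πd²), so d = √(L/(4πS)) = √(9.30×10²⁴/(4π·4983)).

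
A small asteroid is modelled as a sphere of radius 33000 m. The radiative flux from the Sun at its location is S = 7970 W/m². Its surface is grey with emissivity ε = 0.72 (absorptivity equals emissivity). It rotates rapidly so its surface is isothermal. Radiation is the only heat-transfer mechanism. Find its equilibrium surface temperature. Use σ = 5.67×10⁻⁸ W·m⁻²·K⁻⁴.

T ≈ 433 K

At equilibrium, absorbed power = emitted power.
Absorbing cross-section = πr² = 3.421×10⁹ m²; emitting surface = 4πr² = 1.368×10¹⁰ m² (ratio 4).
εS·A_cross = εσ·A_surf·T⁴  ⇒  T⁴ = S/(4σ)   (ε cancels).
T⁴ = 7970/(4·5.67×10⁻⁸) = 3.514×10¹⁰ K⁴.
T = (3.514×10¹⁰)^(1/4).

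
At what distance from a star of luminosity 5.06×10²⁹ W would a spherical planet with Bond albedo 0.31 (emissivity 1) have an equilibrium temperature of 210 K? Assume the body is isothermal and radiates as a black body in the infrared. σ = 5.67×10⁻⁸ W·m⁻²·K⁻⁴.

For an isothermal black-emitting sphere, (1−a)S·πr² = σ·4πr²·T⁴ ⇒ S = 4σT⁴/(1−a).
S = 4·5.67×10⁻⁸·(210)⁴/0.690 = 639.3 W/m².
Flux falls as S = L/(4πd²), so d = √(L/(4πS)) = √(5.06×10²⁹/(4π·639.3)).

d ≈ 7.94×10¹² m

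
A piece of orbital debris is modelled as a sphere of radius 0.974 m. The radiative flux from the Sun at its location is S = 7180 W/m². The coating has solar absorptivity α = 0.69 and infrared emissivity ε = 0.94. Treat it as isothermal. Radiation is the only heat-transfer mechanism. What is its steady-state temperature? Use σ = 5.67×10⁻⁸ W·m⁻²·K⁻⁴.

T ≈ 390 K

At equilibrium, absorbed power = emitted power.
Absorbing cross-section = πr² = 2.980 m²; emitting surface = 4πr² = 11.92 m² (ratio 4).
αS·A_cross = εσ·A_surf·T⁴  ⇒  T⁴ = αS/(ε·4σ).
T⁴ = 0.690·7180/(0.94·4·5.67×10⁻⁸) = 2.324×10¹⁰ K⁴.
T = (2.324×10¹⁰)^(1/4).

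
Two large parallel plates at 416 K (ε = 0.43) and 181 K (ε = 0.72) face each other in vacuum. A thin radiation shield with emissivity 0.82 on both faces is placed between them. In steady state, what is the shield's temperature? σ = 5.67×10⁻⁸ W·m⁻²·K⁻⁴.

In steady state the net flux on the hot side equals that on the cold side.
σ(T₁⁴−T_s⁴)/D₁ = σ(T_s⁴−T₂⁴)/D₂, with D₁ = 1/ε₁+1/ε_s−1 = 2.545, D₂ = 1/ε_s+1/ε₂−1 = 1.608.
Solve for T_s⁴: T_s⁴ = (D₂·T₁⁴ + D₁·T₂⁴)/(D₁+D₂) = 1.225×10¹⁰ K⁴.

T_s ≈ 333 K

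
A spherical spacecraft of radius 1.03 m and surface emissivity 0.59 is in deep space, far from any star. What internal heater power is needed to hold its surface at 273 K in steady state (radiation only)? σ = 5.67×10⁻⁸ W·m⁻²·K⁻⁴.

P ≈ 2480 W

P = εσ·4πr²·T⁴.
4πr² = 13.33 m²; T⁴ = 5.555×10⁹ K⁴.
P = 0.59·5.67×10⁻⁸·13.33·5.555×10⁹.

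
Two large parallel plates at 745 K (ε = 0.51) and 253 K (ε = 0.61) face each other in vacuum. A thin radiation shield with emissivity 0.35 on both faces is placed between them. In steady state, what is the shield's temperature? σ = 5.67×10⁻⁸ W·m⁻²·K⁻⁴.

T_s ≈ 622 K

In steady state the net flux on the hot side equals that on the cold side.
σ(T₁⁴−T_s⁴)/D₁ = σ(T_s⁴−T₂⁴)/D₂, with D₁ = 1/ε₁+1/ε_s−1 = 3.818, D₂ = 1/ε_s+1/ε₂−1 = 3.496.
Solve for T_s⁴: T_s⁴ = (D₂·T₁⁴ + D₁·T₂⁴)/(D₁+D₂) = 1.494×10¹¹ K⁴.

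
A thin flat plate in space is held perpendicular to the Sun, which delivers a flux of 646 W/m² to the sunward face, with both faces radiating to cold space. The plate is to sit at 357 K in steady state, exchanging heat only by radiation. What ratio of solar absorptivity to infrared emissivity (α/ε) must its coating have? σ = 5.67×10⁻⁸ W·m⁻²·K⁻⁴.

Balance: αS·A = εσ·2A·T⁴ ⇒ α/ε = 2σT⁴/S.
α/ε = 2·5.67×10⁻⁸·(357)⁴/646 = 2·5.67×10⁻⁸·1.624×10¹⁰/646.

α/ε ≈ 2.85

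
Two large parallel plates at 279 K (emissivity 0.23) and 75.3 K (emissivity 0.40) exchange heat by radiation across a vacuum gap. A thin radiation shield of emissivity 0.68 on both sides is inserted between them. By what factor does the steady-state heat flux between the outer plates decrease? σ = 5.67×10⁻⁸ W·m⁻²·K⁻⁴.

factor ≈ 1.33

Without shield: q₀ = σΔ(T⁴)/(1/ε₁+1/ε₂−1) with denominator 5.848.
With shield the two gaps are in series; the resistances add: (1/ε₁+1/ε_s−1)+(1/ε_s+1/ε₂−1) = 4.818+2.971 = 7.789.
Heat-flux ratio q₀/q = 7.789/5.848.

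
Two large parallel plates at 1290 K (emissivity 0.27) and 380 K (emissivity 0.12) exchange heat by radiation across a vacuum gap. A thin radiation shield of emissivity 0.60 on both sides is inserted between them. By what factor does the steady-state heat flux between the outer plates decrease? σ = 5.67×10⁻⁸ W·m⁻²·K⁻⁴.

Without shield: q₀ = σΔ(T⁴)/(1/ε₁+1/ε₂−1) with denominator 11.04.
With shield the two gaps are in series; the resistances add: (1/ε₁+1/ε_s−1)+(1/ε_s+1/ε₂−1) = 4.370+9.000 = 13.37.
Heat-flux ratio q₀/q = 13.37/11.04.

factor ≈ 1.21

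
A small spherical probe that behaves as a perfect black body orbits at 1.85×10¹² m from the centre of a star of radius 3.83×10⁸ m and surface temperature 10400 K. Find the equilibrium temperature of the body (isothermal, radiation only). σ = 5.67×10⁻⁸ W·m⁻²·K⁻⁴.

The star's surface emits σT_*⁴; at distance d the flux is S = σT_*⁴(R_*/d)².
S = 5.67×10⁻⁸·(10400)⁴·(3.83×10⁸/1.85×10¹²)² = 28.43 W/m².
For an isothermal sphere T⁴ = (1−a)S/(4σ) = 1.254×10⁸ K⁴.

T ≈ 106 K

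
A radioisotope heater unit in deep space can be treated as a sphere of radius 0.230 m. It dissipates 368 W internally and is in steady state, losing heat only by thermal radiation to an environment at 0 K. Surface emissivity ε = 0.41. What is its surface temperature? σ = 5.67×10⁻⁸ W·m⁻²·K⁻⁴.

Steady state: internal power = radiated power, P = εσA T⁴.
Radiating area A = 4πr² = 0.6648 m².
T⁴ = P/(εσA) = 368/(0.41·5.67×10⁻⁸·0.6648) = 2.381×10¹⁰ K⁴.
T = (2.381×10¹⁰)^(1/4).

T ≈ 393 K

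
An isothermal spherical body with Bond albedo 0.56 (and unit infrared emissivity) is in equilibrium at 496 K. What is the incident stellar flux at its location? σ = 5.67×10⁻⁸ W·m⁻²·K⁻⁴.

(1−a)S·πr² = σ·4πr²·T⁴ ⇒ S = 4σT⁴/(1−a).
S = 4·5.67×10⁻⁸·6.052×10¹⁰/0.440.

S ≈ 31200 W/m²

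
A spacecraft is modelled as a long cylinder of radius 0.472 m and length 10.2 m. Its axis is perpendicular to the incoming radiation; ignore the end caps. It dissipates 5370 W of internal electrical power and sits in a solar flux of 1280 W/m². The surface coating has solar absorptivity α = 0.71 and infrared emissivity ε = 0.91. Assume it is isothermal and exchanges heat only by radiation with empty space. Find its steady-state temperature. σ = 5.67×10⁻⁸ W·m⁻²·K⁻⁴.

T ≈ 308 K

At steady state, absorbed solar power + internal power = radiated power.
Absorbed: α·S·A_cross = 0.71·1280·9.629 = 8751 W (cross-section 2rL).
Total input = 8751 + 5370 = 14120 W.
Radiated: εσ·A_surf·T⁴ with A_surf = 2πrL = 30.25 m².
T⁴ = 14120/(0.91·5.67×10⁻⁸·30.25) = 9.047×10⁹ K⁴.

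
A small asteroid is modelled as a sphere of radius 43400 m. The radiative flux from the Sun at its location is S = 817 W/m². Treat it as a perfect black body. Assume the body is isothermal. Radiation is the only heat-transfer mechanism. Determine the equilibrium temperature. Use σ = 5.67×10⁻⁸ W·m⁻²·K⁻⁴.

T ≈ 245 K

At equilibrium, absorbed power = emitted power.
Absorbing cross-section = πr² = 5.917×10⁹ m²; emitting surface = 4πr² = 2.367×10¹⁰ m² (ratio 4).
S·A_cross = εσ·A_surf·T⁴  ⇒  T⁴ = S/(4σ).
T⁴ = 1.00·817/(4·5.67×10⁻⁸) = 3.602×10⁹ K⁴.
T = (3.602×10⁹)^(1/4).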